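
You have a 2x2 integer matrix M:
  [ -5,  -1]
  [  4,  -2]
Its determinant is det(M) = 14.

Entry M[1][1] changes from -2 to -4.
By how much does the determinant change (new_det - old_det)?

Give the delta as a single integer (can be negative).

Answer: 10

Derivation:
Cofactor C_11 = -5
Entry delta = -4 - -2 = -2
Det delta = entry_delta * cofactor = -2 * -5 = 10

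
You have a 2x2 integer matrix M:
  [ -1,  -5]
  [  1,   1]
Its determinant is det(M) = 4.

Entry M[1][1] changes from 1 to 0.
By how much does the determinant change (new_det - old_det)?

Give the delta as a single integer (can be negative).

Answer: 1

Derivation:
Cofactor C_11 = -1
Entry delta = 0 - 1 = -1
Det delta = entry_delta * cofactor = -1 * -1 = 1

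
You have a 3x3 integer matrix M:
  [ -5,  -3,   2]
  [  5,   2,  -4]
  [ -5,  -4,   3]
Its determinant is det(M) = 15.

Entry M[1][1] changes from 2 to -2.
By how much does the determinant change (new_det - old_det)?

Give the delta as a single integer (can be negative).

Answer: 20

Derivation:
Cofactor C_11 = -5
Entry delta = -2 - 2 = -4
Det delta = entry_delta * cofactor = -4 * -5 = 20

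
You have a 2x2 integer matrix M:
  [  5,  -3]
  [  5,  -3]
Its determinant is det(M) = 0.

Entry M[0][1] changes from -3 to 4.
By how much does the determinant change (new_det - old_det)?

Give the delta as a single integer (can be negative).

Answer: -35

Derivation:
Cofactor C_01 = -5
Entry delta = 4 - -3 = 7
Det delta = entry_delta * cofactor = 7 * -5 = -35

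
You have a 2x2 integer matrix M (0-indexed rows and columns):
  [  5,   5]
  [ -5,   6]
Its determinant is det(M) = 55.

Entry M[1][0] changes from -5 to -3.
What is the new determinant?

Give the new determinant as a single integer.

det is linear in row 1: changing M[1][0] by delta changes det by delta * cofactor(1,0).
Cofactor C_10 = (-1)^(1+0) * minor(1,0) = -5
Entry delta = -3 - -5 = 2
Det delta = 2 * -5 = -10
New det = 55 + -10 = 45

Answer: 45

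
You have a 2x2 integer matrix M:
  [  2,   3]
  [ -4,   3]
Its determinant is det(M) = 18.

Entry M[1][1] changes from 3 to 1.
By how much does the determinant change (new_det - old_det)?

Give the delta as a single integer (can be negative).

Answer: -4

Derivation:
Cofactor C_11 = 2
Entry delta = 1 - 3 = -2
Det delta = entry_delta * cofactor = -2 * 2 = -4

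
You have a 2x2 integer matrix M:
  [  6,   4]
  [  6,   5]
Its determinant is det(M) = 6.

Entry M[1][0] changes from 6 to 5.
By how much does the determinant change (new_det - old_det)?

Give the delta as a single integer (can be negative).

Answer: 4

Derivation:
Cofactor C_10 = -4
Entry delta = 5 - 6 = -1
Det delta = entry_delta * cofactor = -1 * -4 = 4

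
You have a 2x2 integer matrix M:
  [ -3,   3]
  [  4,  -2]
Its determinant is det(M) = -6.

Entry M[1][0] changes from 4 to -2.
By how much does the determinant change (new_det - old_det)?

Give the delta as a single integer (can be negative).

Answer: 18

Derivation:
Cofactor C_10 = -3
Entry delta = -2 - 4 = -6
Det delta = entry_delta * cofactor = -6 * -3 = 18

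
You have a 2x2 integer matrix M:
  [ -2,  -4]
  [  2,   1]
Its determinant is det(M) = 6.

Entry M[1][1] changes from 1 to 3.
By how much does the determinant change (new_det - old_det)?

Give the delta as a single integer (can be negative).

Cofactor C_11 = -2
Entry delta = 3 - 1 = 2
Det delta = entry_delta * cofactor = 2 * -2 = -4

Answer: -4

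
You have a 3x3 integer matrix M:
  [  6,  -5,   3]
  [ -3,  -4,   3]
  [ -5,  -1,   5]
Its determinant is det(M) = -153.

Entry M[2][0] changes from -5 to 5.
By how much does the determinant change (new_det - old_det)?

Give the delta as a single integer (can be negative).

Answer: -30

Derivation:
Cofactor C_20 = -3
Entry delta = 5 - -5 = 10
Det delta = entry_delta * cofactor = 10 * -3 = -30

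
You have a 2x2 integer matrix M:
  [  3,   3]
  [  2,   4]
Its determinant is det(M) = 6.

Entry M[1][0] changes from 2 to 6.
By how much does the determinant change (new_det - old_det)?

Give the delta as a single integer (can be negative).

Answer: -12

Derivation:
Cofactor C_10 = -3
Entry delta = 6 - 2 = 4
Det delta = entry_delta * cofactor = 4 * -3 = -12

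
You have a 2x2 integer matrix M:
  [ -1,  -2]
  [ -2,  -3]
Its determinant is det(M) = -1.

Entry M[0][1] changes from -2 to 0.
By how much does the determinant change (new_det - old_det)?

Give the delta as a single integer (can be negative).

Answer: 4

Derivation:
Cofactor C_01 = 2
Entry delta = 0 - -2 = 2
Det delta = entry_delta * cofactor = 2 * 2 = 4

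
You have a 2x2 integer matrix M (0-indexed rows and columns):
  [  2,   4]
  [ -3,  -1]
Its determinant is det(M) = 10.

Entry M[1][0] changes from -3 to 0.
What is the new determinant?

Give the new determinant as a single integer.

det is linear in row 1: changing M[1][0] by delta changes det by delta * cofactor(1,0).
Cofactor C_10 = (-1)^(1+0) * minor(1,0) = -4
Entry delta = 0 - -3 = 3
Det delta = 3 * -4 = -12
New det = 10 + -12 = -2

Answer: -2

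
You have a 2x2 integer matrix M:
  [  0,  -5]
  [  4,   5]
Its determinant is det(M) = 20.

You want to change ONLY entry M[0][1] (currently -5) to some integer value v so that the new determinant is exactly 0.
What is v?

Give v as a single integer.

Answer: 0

Derivation:
det is linear in entry M[0][1]: det = old_det + (v - -5) * C_01
Cofactor C_01 = -4
Want det = 0: 20 + (v - -5) * -4 = 0
  (v - -5) = -20 / -4 = 5
  v = -5 + (5) = 0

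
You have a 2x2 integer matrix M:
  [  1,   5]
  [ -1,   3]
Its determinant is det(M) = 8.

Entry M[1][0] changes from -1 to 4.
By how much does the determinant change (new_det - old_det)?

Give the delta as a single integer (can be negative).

Answer: -25

Derivation:
Cofactor C_10 = -5
Entry delta = 4 - -1 = 5
Det delta = entry_delta * cofactor = 5 * -5 = -25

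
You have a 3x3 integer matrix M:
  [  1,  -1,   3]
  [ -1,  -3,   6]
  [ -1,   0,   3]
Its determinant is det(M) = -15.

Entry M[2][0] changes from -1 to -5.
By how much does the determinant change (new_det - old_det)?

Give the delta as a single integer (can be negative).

Cofactor C_20 = 3
Entry delta = -5 - -1 = -4
Det delta = entry_delta * cofactor = -4 * 3 = -12

Answer: -12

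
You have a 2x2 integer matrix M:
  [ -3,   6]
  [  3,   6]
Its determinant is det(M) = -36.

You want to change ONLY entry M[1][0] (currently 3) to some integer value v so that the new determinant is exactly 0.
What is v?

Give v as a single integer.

det is linear in entry M[1][0]: det = old_det + (v - 3) * C_10
Cofactor C_10 = -6
Want det = 0: -36 + (v - 3) * -6 = 0
  (v - 3) = 36 / -6 = -6
  v = 3 + (-6) = -3

Answer: -3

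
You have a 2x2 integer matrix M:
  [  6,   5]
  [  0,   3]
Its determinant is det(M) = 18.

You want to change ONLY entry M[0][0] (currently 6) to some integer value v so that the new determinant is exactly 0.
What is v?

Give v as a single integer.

det is linear in entry M[0][0]: det = old_det + (v - 6) * C_00
Cofactor C_00 = 3
Want det = 0: 18 + (v - 6) * 3 = 0
  (v - 6) = -18 / 3 = -6
  v = 6 + (-6) = 0

Answer: 0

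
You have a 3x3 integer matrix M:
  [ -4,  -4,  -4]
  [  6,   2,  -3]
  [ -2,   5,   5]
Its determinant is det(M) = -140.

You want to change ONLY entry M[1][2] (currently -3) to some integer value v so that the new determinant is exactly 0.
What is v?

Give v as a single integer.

Answer: 2

Derivation:
det is linear in entry M[1][2]: det = old_det + (v - -3) * C_12
Cofactor C_12 = 28
Want det = 0: -140 + (v - -3) * 28 = 0
  (v - -3) = 140 / 28 = 5
  v = -3 + (5) = 2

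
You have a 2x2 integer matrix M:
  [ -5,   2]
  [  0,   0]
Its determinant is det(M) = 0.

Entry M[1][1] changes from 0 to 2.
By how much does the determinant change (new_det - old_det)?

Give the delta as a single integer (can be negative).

Answer: -10

Derivation:
Cofactor C_11 = -5
Entry delta = 2 - 0 = 2
Det delta = entry_delta * cofactor = 2 * -5 = -10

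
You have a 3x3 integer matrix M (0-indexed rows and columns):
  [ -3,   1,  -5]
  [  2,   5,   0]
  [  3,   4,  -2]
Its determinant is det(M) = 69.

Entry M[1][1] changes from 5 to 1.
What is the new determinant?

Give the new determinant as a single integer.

det is linear in row 1: changing M[1][1] by delta changes det by delta * cofactor(1,1).
Cofactor C_11 = (-1)^(1+1) * minor(1,1) = 21
Entry delta = 1 - 5 = -4
Det delta = -4 * 21 = -84
New det = 69 + -84 = -15

Answer: -15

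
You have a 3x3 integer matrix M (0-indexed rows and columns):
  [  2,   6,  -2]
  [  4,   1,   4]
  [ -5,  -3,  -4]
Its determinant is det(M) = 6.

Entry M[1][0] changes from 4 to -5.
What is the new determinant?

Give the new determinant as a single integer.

Answer: -264

Derivation:
det is linear in row 1: changing M[1][0] by delta changes det by delta * cofactor(1,0).
Cofactor C_10 = (-1)^(1+0) * minor(1,0) = 30
Entry delta = -5 - 4 = -9
Det delta = -9 * 30 = -270
New det = 6 + -270 = -264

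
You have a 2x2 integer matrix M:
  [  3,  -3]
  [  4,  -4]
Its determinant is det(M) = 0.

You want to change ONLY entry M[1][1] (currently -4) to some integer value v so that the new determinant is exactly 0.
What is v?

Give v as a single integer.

det is linear in entry M[1][1]: det = old_det + (v - -4) * C_11
Cofactor C_11 = 3
Want det = 0: 0 + (v - -4) * 3 = 0
  (v - -4) = 0 / 3 = 0
  v = -4 + (0) = -4

Answer: -4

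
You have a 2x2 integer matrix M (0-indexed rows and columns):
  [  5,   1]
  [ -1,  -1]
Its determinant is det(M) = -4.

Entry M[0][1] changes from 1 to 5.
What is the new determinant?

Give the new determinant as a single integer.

Answer: 0

Derivation:
det is linear in row 0: changing M[0][1] by delta changes det by delta * cofactor(0,1).
Cofactor C_01 = (-1)^(0+1) * minor(0,1) = 1
Entry delta = 5 - 1 = 4
Det delta = 4 * 1 = 4
New det = -4 + 4 = 0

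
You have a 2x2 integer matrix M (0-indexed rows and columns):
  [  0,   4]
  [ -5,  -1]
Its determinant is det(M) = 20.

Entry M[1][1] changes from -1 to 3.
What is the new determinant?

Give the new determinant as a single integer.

det is linear in row 1: changing M[1][1] by delta changes det by delta * cofactor(1,1).
Cofactor C_11 = (-1)^(1+1) * minor(1,1) = 0
Entry delta = 3 - -1 = 4
Det delta = 4 * 0 = 0
New det = 20 + 0 = 20

Answer: 20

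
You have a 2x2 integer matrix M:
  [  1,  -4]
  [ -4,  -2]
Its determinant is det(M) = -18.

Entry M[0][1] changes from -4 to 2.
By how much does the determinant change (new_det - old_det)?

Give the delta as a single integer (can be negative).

Answer: 24

Derivation:
Cofactor C_01 = 4
Entry delta = 2 - -4 = 6
Det delta = entry_delta * cofactor = 6 * 4 = 24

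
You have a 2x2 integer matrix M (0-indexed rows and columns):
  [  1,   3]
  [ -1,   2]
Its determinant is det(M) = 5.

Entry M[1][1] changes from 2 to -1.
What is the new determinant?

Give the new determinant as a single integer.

det is linear in row 1: changing M[1][1] by delta changes det by delta * cofactor(1,1).
Cofactor C_11 = (-1)^(1+1) * minor(1,1) = 1
Entry delta = -1 - 2 = -3
Det delta = -3 * 1 = -3
New det = 5 + -3 = 2

Answer: 2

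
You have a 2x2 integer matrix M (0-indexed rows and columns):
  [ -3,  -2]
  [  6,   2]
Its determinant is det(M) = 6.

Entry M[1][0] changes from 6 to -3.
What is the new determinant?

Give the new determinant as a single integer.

Answer: -12

Derivation:
det is linear in row 1: changing M[1][0] by delta changes det by delta * cofactor(1,0).
Cofactor C_10 = (-1)^(1+0) * minor(1,0) = 2
Entry delta = -3 - 6 = -9
Det delta = -9 * 2 = -18
New det = 6 + -18 = -12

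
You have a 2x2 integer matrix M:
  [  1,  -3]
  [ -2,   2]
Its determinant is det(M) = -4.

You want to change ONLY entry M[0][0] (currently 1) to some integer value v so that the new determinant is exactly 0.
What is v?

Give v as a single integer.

Answer: 3

Derivation:
det is linear in entry M[0][0]: det = old_det + (v - 1) * C_00
Cofactor C_00 = 2
Want det = 0: -4 + (v - 1) * 2 = 0
  (v - 1) = 4 / 2 = 2
  v = 1 + (2) = 3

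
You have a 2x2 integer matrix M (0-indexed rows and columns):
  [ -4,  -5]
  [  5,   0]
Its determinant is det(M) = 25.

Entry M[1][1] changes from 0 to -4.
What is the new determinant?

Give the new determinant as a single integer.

Answer: 41

Derivation:
det is linear in row 1: changing M[1][1] by delta changes det by delta * cofactor(1,1).
Cofactor C_11 = (-1)^(1+1) * minor(1,1) = -4
Entry delta = -4 - 0 = -4
Det delta = -4 * -4 = 16
New det = 25 + 16 = 41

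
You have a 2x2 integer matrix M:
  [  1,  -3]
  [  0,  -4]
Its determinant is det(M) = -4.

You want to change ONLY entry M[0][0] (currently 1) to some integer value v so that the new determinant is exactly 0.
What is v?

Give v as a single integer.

det is linear in entry M[0][0]: det = old_det + (v - 1) * C_00
Cofactor C_00 = -4
Want det = 0: -4 + (v - 1) * -4 = 0
  (v - 1) = 4 / -4 = -1
  v = 1 + (-1) = 0

Answer: 0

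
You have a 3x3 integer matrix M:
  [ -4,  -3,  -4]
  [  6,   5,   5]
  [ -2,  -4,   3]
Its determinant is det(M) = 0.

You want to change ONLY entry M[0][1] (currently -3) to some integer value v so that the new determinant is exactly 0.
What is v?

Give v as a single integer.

det is linear in entry M[0][1]: det = old_det + (v - -3) * C_01
Cofactor C_01 = -28
Want det = 0: 0 + (v - -3) * -28 = 0
  (v - -3) = 0 / -28 = 0
  v = -3 + (0) = -3

Answer: -3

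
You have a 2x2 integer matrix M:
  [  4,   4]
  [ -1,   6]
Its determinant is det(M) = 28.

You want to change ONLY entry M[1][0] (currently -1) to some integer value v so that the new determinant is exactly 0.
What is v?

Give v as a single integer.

Answer: 6

Derivation:
det is linear in entry M[1][0]: det = old_det + (v - -1) * C_10
Cofactor C_10 = -4
Want det = 0: 28 + (v - -1) * -4 = 0
  (v - -1) = -28 / -4 = 7
  v = -1 + (7) = 6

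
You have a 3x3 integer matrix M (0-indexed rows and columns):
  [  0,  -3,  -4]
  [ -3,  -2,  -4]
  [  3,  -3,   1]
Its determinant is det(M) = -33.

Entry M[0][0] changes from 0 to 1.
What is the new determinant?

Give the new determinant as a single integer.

det is linear in row 0: changing M[0][0] by delta changes det by delta * cofactor(0,0).
Cofactor C_00 = (-1)^(0+0) * minor(0,0) = -14
Entry delta = 1 - 0 = 1
Det delta = 1 * -14 = -14
New det = -33 + -14 = -47

Answer: -47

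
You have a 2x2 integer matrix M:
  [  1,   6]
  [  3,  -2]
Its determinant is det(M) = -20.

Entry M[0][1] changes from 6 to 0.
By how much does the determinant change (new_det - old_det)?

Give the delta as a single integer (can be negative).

Answer: 18

Derivation:
Cofactor C_01 = -3
Entry delta = 0 - 6 = -6
Det delta = entry_delta * cofactor = -6 * -3 = 18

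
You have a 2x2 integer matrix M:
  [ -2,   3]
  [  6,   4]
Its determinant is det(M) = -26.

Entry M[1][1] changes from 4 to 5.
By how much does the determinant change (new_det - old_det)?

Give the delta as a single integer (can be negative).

Answer: -2

Derivation:
Cofactor C_11 = -2
Entry delta = 5 - 4 = 1
Det delta = entry_delta * cofactor = 1 * -2 = -2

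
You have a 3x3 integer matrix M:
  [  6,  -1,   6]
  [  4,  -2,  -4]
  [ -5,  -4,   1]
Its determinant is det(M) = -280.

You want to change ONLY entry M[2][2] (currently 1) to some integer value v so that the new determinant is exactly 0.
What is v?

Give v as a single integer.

det is linear in entry M[2][2]: det = old_det + (v - 1) * C_22
Cofactor C_22 = -8
Want det = 0: -280 + (v - 1) * -8 = 0
  (v - 1) = 280 / -8 = -35
  v = 1 + (-35) = -34

Answer: -34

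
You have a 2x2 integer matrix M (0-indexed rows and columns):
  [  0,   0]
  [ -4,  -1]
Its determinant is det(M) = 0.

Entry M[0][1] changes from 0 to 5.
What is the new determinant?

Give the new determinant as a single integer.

Answer: 20

Derivation:
det is linear in row 0: changing M[0][1] by delta changes det by delta * cofactor(0,1).
Cofactor C_01 = (-1)^(0+1) * minor(0,1) = 4
Entry delta = 5 - 0 = 5
Det delta = 5 * 4 = 20
New det = 0 + 20 = 20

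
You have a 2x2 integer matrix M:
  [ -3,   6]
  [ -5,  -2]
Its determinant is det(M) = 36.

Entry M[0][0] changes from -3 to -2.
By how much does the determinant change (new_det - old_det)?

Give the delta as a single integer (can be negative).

Cofactor C_00 = -2
Entry delta = -2 - -3 = 1
Det delta = entry_delta * cofactor = 1 * -2 = -2

Answer: -2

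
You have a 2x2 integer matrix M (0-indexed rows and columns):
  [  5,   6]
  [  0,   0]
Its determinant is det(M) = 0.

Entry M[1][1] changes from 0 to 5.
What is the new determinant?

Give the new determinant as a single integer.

Answer: 25

Derivation:
det is linear in row 1: changing M[1][1] by delta changes det by delta * cofactor(1,1).
Cofactor C_11 = (-1)^(1+1) * minor(1,1) = 5
Entry delta = 5 - 0 = 5
Det delta = 5 * 5 = 25
New det = 0 + 25 = 25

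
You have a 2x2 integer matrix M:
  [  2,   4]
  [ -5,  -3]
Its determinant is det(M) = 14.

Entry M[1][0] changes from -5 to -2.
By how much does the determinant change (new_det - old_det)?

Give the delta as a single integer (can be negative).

Answer: -12

Derivation:
Cofactor C_10 = -4
Entry delta = -2 - -5 = 3
Det delta = entry_delta * cofactor = 3 * -4 = -12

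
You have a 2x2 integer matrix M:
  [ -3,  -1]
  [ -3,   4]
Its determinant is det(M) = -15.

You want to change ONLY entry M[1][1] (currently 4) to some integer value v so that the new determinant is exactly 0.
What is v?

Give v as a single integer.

Answer: -1

Derivation:
det is linear in entry M[1][1]: det = old_det + (v - 4) * C_11
Cofactor C_11 = -3
Want det = 0: -15 + (v - 4) * -3 = 0
  (v - 4) = 15 / -3 = -5
  v = 4 + (-5) = -1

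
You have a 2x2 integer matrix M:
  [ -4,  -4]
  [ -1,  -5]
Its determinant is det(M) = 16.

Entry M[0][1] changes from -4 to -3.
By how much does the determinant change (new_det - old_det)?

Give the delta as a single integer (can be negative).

Answer: 1

Derivation:
Cofactor C_01 = 1
Entry delta = -3 - -4 = 1
Det delta = entry_delta * cofactor = 1 * 1 = 1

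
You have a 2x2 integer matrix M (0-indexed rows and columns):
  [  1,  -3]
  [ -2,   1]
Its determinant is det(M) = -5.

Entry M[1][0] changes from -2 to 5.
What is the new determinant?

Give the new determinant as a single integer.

Answer: 16

Derivation:
det is linear in row 1: changing M[1][0] by delta changes det by delta * cofactor(1,0).
Cofactor C_10 = (-1)^(1+0) * minor(1,0) = 3
Entry delta = 5 - -2 = 7
Det delta = 7 * 3 = 21
New det = -5 + 21 = 16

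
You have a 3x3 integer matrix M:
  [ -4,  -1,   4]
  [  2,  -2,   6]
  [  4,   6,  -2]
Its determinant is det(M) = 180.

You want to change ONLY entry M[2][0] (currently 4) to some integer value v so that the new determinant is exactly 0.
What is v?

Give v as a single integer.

det is linear in entry M[2][0]: det = old_det + (v - 4) * C_20
Cofactor C_20 = 2
Want det = 0: 180 + (v - 4) * 2 = 0
  (v - 4) = -180 / 2 = -90
  v = 4 + (-90) = -86

Answer: -86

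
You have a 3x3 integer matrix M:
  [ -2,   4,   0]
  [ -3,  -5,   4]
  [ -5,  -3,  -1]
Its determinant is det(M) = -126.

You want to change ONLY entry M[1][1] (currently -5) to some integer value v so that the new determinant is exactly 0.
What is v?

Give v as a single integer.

Answer: 58

Derivation:
det is linear in entry M[1][1]: det = old_det + (v - -5) * C_11
Cofactor C_11 = 2
Want det = 0: -126 + (v - -5) * 2 = 0
  (v - -5) = 126 / 2 = 63
  v = -5 + (63) = 58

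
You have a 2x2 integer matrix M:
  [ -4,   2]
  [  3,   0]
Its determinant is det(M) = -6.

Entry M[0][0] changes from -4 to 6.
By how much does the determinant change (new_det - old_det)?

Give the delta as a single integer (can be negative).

Cofactor C_00 = 0
Entry delta = 6 - -4 = 10
Det delta = entry_delta * cofactor = 10 * 0 = 0

Answer: 0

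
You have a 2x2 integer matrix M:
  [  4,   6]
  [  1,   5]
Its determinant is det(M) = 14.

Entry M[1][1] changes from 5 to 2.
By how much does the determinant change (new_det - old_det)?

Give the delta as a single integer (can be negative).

Cofactor C_11 = 4
Entry delta = 2 - 5 = -3
Det delta = entry_delta * cofactor = -3 * 4 = -12

Answer: -12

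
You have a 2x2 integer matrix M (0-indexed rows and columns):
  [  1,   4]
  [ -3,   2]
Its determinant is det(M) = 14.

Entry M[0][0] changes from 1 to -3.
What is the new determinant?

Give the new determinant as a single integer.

Answer: 6

Derivation:
det is linear in row 0: changing M[0][0] by delta changes det by delta * cofactor(0,0).
Cofactor C_00 = (-1)^(0+0) * minor(0,0) = 2
Entry delta = -3 - 1 = -4
Det delta = -4 * 2 = -8
New det = 14 + -8 = 6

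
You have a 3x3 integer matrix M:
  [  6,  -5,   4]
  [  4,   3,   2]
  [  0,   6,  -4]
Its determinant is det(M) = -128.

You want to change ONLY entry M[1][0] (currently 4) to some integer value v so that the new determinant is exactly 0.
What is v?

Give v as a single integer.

Answer: 36

Derivation:
det is linear in entry M[1][0]: det = old_det + (v - 4) * C_10
Cofactor C_10 = 4
Want det = 0: -128 + (v - 4) * 4 = 0
  (v - 4) = 128 / 4 = 32
  v = 4 + (32) = 36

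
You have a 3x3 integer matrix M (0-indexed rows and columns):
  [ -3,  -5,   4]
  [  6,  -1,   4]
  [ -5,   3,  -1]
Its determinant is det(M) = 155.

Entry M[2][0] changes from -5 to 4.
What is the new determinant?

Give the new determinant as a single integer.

det is linear in row 2: changing M[2][0] by delta changes det by delta * cofactor(2,0).
Cofactor C_20 = (-1)^(2+0) * minor(2,0) = -16
Entry delta = 4 - -5 = 9
Det delta = 9 * -16 = -144
New det = 155 + -144 = 11

Answer: 11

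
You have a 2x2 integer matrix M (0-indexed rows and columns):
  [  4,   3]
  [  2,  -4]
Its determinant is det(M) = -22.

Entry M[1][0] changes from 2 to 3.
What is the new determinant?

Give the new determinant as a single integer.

det is linear in row 1: changing M[1][0] by delta changes det by delta * cofactor(1,0).
Cofactor C_10 = (-1)^(1+0) * minor(1,0) = -3
Entry delta = 3 - 2 = 1
Det delta = 1 * -3 = -3
New det = -22 + -3 = -25

Answer: -25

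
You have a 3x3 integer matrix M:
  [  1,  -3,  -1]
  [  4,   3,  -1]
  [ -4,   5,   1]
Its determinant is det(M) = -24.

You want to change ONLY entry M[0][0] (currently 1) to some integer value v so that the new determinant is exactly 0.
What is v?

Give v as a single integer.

Answer: 4

Derivation:
det is linear in entry M[0][0]: det = old_det + (v - 1) * C_00
Cofactor C_00 = 8
Want det = 0: -24 + (v - 1) * 8 = 0
  (v - 1) = 24 / 8 = 3
  v = 1 + (3) = 4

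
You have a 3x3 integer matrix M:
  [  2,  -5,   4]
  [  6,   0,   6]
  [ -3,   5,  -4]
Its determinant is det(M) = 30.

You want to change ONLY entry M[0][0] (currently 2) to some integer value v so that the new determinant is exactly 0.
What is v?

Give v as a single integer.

det is linear in entry M[0][0]: det = old_det + (v - 2) * C_00
Cofactor C_00 = -30
Want det = 0: 30 + (v - 2) * -30 = 0
  (v - 2) = -30 / -30 = 1
  v = 2 + (1) = 3

Answer: 3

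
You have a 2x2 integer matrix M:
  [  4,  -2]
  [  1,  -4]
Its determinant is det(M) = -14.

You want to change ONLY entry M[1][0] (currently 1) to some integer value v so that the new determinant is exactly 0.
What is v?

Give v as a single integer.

Answer: 8

Derivation:
det is linear in entry M[1][0]: det = old_det + (v - 1) * C_10
Cofactor C_10 = 2
Want det = 0: -14 + (v - 1) * 2 = 0
  (v - 1) = 14 / 2 = 7
  v = 1 + (7) = 8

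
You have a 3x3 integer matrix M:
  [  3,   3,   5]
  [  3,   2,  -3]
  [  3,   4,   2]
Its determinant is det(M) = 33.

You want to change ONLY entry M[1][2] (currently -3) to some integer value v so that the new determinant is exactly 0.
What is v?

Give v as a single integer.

det is linear in entry M[1][2]: det = old_det + (v - -3) * C_12
Cofactor C_12 = -3
Want det = 0: 33 + (v - -3) * -3 = 0
  (v - -3) = -33 / -3 = 11
  v = -3 + (11) = 8

Answer: 8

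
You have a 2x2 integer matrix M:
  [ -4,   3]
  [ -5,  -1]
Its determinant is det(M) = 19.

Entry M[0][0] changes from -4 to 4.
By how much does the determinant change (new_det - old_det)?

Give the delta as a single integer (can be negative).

Cofactor C_00 = -1
Entry delta = 4 - -4 = 8
Det delta = entry_delta * cofactor = 8 * -1 = -8

Answer: -8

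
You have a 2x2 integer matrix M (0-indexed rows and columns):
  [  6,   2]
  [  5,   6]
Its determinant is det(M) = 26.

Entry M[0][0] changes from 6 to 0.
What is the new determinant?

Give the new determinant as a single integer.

det is linear in row 0: changing M[0][0] by delta changes det by delta * cofactor(0,0).
Cofactor C_00 = (-1)^(0+0) * minor(0,0) = 6
Entry delta = 0 - 6 = -6
Det delta = -6 * 6 = -36
New det = 26 + -36 = -10

Answer: -10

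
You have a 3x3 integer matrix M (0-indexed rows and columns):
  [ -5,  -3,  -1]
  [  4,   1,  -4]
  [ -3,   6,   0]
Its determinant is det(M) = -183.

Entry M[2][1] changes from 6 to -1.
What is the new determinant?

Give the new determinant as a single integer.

Answer: -15

Derivation:
det is linear in row 2: changing M[2][1] by delta changes det by delta * cofactor(2,1).
Cofactor C_21 = (-1)^(2+1) * minor(2,1) = -24
Entry delta = -1 - 6 = -7
Det delta = -7 * -24 = 168
New det = -183 + 168 = -15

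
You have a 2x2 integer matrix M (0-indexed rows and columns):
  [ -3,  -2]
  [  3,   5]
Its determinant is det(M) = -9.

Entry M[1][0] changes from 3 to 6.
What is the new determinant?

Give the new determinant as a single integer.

det is linear in row 1: changing M[1][0] by delta changes det by delta * cofactor(1,0).
Cofactor C_10 = (-1)^(1+0) * minor(1,0) = 2
Entry delta = 6 - 3 = 3
Det delta = 3 * 2 = 6
New det = -9 + 6 = -3

Answer: -3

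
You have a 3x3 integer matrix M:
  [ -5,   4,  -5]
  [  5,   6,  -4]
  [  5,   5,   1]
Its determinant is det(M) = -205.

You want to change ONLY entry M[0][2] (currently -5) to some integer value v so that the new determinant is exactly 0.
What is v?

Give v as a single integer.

det is linear in entry M[0][2]: det = old_det + (v - -5) * C_02
Cofactor C_02 = -5
Want det = 0: -205 + (v - -5) * -5 = 0
  (v - -5) = 205 / -5 = -41
  v = -5 + (-41) = -46

Answer: -46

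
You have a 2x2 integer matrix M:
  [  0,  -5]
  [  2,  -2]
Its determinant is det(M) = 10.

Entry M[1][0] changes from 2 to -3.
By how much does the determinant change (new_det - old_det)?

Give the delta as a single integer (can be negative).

Answer: -25

Derivation:
Cofactor C_10 = 5
Entry delta = -3 - 2 = -5
Det delta = entry_delta * cofactor = -5 * 5 = -25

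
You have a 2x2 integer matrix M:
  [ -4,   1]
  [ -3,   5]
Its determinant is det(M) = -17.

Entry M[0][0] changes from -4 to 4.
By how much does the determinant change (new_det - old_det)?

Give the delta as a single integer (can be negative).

Cofactor C_00 = 5
Entry delta = 4 - -4 = 8
Det delta = entry_delta * cofactor = 8 * 5 = 40

Answer: 40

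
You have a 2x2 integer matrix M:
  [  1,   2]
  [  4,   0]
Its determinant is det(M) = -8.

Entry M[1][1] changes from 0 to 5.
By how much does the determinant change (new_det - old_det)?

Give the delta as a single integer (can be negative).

Cofactor C_11 = 1
Entry delta = 5 - 0 = 5
Det delta = entry_delta * cofactor = 5 * 1 = 5

Answer: 5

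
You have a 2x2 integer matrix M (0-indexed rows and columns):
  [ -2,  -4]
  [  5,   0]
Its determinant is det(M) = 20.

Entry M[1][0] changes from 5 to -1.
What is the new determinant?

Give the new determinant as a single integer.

Answer: -4

Derivation:
det is linear in row 1: changing M[1][0] by delta changes det by delta * cofactor(1,0).
Cofactor C_10 = (-1)^(1+0) * minor(1,0) = 4
Entry delta = -1 - 5 = -6
Det delta = -6 * 4 = -24
New det = 20 + -24 = -4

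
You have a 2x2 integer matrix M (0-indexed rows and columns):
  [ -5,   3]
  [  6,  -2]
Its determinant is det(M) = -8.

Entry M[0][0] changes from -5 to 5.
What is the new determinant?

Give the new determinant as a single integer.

det is linear in row 0: changing M[0][0] by delta changes det by delta * cofactor(0,0).
Cofactor C_00 = (-1)^(0+0) * minor(0,0) = -2
Entry delta = 5 - -5 = 10
Det delta = 10 * -2 = -20
New det = -8 + -20 = -28

Answer: -28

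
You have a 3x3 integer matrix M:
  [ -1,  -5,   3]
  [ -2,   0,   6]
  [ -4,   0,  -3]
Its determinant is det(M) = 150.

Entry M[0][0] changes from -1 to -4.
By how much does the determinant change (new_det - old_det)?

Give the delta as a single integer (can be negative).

Cofactor C_00 = 0
Entry delta = -4 - -1 = -3
Det delta = entry_delta * cofactor = -3 * 0 = 0

Answer: 0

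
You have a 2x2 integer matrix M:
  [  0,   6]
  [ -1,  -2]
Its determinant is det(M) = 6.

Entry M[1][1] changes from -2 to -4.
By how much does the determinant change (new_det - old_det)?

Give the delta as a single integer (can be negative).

Cofactor C_11 = 0
Entry delta = -4 - -2 = -2
Det delta = entry_delta * cofactor = -2 * 0 = 0

Answer: 0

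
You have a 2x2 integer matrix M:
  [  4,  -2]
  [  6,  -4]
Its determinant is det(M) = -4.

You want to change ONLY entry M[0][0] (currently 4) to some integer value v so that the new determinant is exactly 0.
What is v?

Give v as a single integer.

det is linear in entry M[0][0]: det = old_det + (v - 4) * C_00
Cofactor C_00 = -4
Want det = 0: -4 + (v - 4) * -4 = 0
  (v - 4) = 4 / -4 = -1
  v = 4 + (-1) = 3

Answer: 3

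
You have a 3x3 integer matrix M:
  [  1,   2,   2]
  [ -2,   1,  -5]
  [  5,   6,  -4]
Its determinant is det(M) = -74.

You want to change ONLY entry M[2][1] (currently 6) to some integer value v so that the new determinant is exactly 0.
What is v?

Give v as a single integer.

Answer: 80

Derivation:
det is linear in entry M[2][1]: det = old_det + (v - 6) * C_21
Cofactor C_21 = 1
Want det = 0: -74 + (v - 6) * 1 = 0
  (v - 6) = 74 / 1 = 74
  v = 6 + (74) = 80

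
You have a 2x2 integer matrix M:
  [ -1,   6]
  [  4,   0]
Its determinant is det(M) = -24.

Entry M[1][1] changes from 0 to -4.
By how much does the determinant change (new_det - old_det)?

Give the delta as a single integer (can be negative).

Cofactor C_11 = -1
Entry delta = -4 - 0 = -4
Det delta = entry_delta * cofactor = -4 * -1 = 4

Answer: 4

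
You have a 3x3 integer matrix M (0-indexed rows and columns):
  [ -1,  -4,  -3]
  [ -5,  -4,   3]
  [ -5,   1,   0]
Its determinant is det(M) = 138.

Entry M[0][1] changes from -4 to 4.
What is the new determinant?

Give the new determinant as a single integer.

Answer: 18

Derivation:
det is linear in row 0: changing M[0][1] by delta changes det by delta * cofactor(0,1).
Cofactor C_01 = (-1)^(0+1) * minor(0,1) = -15
Entry delta = 4 - -4 = 8
Det delta = 8 * -15 = -120
New det = 138 + -120 = 18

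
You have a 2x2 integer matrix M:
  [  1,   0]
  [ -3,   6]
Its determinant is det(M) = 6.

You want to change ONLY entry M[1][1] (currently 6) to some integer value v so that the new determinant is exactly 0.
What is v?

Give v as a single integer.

det is linear in entry M[1][1]: det = old_det + (v - 6) * C_11
Cofactor C_11 = 1
Want det = 0: 6 + (v - 6) * 1 = 0
  (v - 6) = -6 / 1 = -6
  v = 6 + (-6) = 0

Answer: 0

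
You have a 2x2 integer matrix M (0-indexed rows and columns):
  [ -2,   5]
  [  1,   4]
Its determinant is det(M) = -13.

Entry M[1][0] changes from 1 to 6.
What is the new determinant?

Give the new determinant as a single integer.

Answer: -38

Derivation:
det is linear in row 1: changing M[1][0] by delta changes det by delta * cofactor(1,0).
Cofactor C_10 = (-1)^(1+0) * minor(1,0) = -5
Entry delta = 6 - 1 = 5
Det delta = 5 * -5 = -25
New det = -13 + -25 = -38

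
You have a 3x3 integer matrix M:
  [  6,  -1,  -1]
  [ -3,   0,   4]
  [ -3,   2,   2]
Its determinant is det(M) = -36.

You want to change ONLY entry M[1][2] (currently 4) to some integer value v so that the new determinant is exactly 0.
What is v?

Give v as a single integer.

det is linear in entry M[1][2]: det = old_det + (v - 4) * C_12
Cofactor C_12 = -9
Want det = 0: -36 + (v - 4) * -9 = 0
  (v - 4) = 36 / -9 = -4
  v = 4 + (-4) = 0

Answer: 0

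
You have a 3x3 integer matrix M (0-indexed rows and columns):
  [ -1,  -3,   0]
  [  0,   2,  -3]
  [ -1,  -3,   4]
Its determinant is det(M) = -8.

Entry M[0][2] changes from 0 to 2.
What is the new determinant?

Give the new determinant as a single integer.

Answer: -4

Derivation:
det is linear in row 0: changing M[0][2] by delta changes det by delta * cofactor(0,2).
Cofactor C_02 = (-1)^(0+2) * minor(0,2) = 2
Entry delta = 2 - 0 = 2
Det delta = 2 * 2 = 4
New det = -8 + 4 = -4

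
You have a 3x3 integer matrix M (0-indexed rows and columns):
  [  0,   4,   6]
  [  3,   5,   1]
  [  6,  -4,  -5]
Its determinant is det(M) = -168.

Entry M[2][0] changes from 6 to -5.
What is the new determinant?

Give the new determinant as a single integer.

det is linear in row 2: changing M[2][0] by delta changes det by delta * cofactor(2,0).
Cofactor C_20 = (-1)^(2+0) * minor(2,0) = -26
Entry delta = -5 - 6 = -11
Det delta = -11 * -26 = 286
New det = -168 + 286 = 118

Answer: 118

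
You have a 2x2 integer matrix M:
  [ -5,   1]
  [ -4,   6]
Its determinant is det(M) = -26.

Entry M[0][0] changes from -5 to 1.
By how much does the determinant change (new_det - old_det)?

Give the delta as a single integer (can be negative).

Cofactor C_00 = 6
Entry delta = 1 - -5 = 6
Det delta = entry_delta * cofactor = 6 * 6 = 36

Answer: 36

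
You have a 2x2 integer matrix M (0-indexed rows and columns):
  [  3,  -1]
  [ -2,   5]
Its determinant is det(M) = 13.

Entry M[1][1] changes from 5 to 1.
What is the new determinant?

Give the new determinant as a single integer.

Answer: 1

Derivation:
det is linear in row 1: changing M[1][1] by delta changes det by delta * cofactor(1,1).
Cofactor C_11 = (-1)^(1+1) * minor(1,1) = 3
Entry delta = 1 - 5 = -4
Det delta = -4 * 3 = -12
New det = 13 + -12 = 1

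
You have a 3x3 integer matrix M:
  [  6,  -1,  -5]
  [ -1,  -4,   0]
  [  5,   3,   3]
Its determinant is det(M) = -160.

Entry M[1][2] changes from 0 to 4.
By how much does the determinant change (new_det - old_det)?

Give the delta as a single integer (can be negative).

Cofactor C_12 = -23
Entry delta = 4 - 0 = 4
Det delta = entry_delta * cofactor = 4 * -23 = -92

Answer: -92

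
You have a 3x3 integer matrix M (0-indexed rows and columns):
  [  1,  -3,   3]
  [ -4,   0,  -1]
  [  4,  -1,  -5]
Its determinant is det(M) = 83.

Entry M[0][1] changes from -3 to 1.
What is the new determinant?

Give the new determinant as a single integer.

det is linear in row 0: changing M[0][1] by delta changes det by delta * cofactor(0,1).
Cofactor C_01 = (-1)^(0+1) * minor(0,1) = -24
Entry delta = 1 - -3 = 4
Det delta = 4 * -24 = -96
New det = 83 + -96 = -13

Answer: -13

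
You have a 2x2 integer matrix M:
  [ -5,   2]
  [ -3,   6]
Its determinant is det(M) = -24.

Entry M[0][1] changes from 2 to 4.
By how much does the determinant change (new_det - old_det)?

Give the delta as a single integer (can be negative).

Answer: 6

Derivation:
Cofactor C_01 = 3
Entry delta = 4 - 2 = 2
Det delta = entry_delta * cofactor = 2 * 3 = 6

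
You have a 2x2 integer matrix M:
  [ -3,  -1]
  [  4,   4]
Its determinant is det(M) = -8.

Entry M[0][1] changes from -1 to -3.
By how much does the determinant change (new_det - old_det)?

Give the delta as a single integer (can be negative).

Answer: 8

Derivation:
Cofactor C_01 = -4
Entry delta = -3 - -1 = -2
Det delta = entry_delta * cofactor = -2 * -4 = 8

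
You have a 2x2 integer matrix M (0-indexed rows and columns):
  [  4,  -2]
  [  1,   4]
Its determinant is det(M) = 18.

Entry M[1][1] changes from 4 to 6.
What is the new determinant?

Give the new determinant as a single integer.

Answer: 26

Derivation:
det is linear in row 1: changing M[1][1] by delta changes det by delta * cofactor(1,1).
Cofactor C_11 = (-1)^(1+1) * minor(1,1) = 4
Entry delta = 6 - 4 = 2
Det delta = 2 * 4 = 8
New det = 18 + 8 = 26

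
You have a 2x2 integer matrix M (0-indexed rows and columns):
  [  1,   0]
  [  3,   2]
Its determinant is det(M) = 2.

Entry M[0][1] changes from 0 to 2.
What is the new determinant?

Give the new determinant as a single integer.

det is linear in row 0: changing M[0][1] by delta changes det by delta * cofactor(0,1).
Cofactor C_01 = (-1)^(0+1) * minor(0,1) = -3
Entry delta = 2 - 0 = 2
Det delta = 2 * -3 = -6
New det = 2 + -6 = -4

Answer: -4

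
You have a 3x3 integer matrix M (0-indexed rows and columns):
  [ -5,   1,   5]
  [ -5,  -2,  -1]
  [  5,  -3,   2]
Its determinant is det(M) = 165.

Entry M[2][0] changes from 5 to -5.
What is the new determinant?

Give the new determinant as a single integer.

Answer: 75

Derivation:
det is linear in row 2: changing M[2][0] by delta changes det by delta * cofactor(2,0).
Cofactor C_20 = (-1)^(2+0) * minor(2,0) = 9
Entry delta = -5 - 5 = -10
Det delta = -10 * 9 = -90
New det = 165 + -90 = 75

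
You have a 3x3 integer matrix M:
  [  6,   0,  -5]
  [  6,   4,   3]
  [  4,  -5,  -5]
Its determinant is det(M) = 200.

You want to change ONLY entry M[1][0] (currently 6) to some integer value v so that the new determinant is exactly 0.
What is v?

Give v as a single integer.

det is linear in entry M[1][0]: det = old_det + (v - 6) * C_10
Cofactor C_10 = 25
Want det = 0: 200 + (v - 6) * 25 = 0
  (v - 6) = -200 / 25 = -8
  v = 6 + (-8) = -2

Answer: -2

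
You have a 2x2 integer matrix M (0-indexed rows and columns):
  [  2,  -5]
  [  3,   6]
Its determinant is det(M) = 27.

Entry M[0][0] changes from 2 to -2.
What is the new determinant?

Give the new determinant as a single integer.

Answer: 3

Derivation:
det is linear in row 0: changing M[0][0] by delta changes det by delta * cofactor(0,0).
Cofactor C_00 = (-1)^(0+0) * minor(0,0) = 6
Entry delta = -2 - 2 = -4
Det delta = -4 * 6 = -24
New det = 27 + -24 = 3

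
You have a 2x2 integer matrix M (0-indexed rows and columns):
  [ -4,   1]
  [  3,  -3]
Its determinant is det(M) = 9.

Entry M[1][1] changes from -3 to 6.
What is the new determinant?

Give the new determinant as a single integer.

Answer: -27

Derivation:
det is linear in row 1: changing M[1][1] by delta changes det by delta * cofactor(1,1).
Cofactor C_11 = (-1)^(1+1) * minor(1,1) = -4
Entry delta = 6 - -3 = 9
Det delta = 9 * -4 = -36
New det = 9 + -36 = -27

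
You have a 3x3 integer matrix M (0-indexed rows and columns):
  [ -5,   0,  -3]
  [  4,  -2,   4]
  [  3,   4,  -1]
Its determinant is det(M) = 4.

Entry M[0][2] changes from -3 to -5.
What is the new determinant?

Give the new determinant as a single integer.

det is linear in row 0: changing M[0][2] by delta changes det by delta * cofactor(0,2).
Cofactor C_02 = (-1)^(0+2) * minor(0,2) = 22
Entry delta = -5 - -3 = -2
Det delta = -2 * 22 = -44
New det = 4 + -44 = -40

Answer: -40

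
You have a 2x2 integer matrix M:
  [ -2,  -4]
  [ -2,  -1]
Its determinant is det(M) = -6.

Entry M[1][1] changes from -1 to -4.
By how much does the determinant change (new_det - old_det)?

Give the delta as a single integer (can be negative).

Answer: 6

Derivation:
Cofactor C_11 = -2
Entry delta = -4 - -1 = -3
Det delta = entry_delta * cofactor = -3 * -2 = 6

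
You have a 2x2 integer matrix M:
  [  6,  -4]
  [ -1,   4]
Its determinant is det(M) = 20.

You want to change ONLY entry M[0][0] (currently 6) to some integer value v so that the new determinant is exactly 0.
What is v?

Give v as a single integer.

Answer: 1

Derivation:
det is linear in entry M[0][0]: det = old_det + (v - 6) * C_00
Cofactor C_00 = 4
Want det = 0: 20 + (v - 6) * 4 = 0
  (v - 6) = -20 / 4 = -5
  v = 6 + (-5) = 1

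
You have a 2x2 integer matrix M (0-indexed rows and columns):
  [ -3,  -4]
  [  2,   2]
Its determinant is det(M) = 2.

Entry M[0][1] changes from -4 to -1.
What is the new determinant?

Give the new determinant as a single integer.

Answer: -4

Derivation:
det is linear in row 0: changing M[0][1] by delta changes det by delta * cofactor(0,1).
Cofactor C_01 = (-1)^(0+1) * minor(0,1) = -2
Entry delta = -1 - -4 = 3
Det delta = 3 * -2 = -6
New det = 2 + -6 = -4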